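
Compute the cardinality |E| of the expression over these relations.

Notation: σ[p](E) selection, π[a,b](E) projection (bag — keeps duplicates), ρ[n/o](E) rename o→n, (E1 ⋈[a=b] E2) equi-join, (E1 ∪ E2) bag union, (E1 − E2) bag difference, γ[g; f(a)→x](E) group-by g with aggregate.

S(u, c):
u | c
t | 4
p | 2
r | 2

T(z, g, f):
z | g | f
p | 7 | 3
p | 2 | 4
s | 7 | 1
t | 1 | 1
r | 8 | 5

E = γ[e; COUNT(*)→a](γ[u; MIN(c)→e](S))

Row counts bottom-up:
  S → 3
  γ[u; MIN(c)→e](S) → 3
  γ[e; COUNT(*)→a](γ[u; MIN(c)→e](S)) → 2

|E| = 2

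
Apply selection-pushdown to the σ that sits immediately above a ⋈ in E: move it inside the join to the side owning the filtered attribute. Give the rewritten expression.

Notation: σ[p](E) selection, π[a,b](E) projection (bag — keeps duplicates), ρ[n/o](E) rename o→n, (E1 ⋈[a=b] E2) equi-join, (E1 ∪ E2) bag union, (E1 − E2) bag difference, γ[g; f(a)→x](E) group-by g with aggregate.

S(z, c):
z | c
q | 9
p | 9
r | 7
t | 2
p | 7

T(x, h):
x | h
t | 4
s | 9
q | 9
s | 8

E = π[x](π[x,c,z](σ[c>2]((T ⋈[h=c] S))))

σ filters on c, owned by the right side.
E' = π[x](π[x,c,z]((T ⋈[h=c] σ[c>2](S))))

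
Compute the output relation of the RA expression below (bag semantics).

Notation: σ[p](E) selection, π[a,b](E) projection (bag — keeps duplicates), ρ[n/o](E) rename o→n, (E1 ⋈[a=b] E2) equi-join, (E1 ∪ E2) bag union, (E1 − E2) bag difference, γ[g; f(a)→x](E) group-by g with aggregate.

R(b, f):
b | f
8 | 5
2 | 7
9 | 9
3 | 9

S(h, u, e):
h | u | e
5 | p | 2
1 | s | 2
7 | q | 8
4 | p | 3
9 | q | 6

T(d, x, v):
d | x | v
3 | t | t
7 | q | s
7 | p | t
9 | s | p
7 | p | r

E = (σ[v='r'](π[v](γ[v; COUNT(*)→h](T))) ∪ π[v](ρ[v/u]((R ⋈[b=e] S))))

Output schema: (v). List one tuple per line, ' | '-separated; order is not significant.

Stepwise |·|:
  T → 5
  γ[v; COUNT(*)→h](T) → 4
  π[v](γ[v; COUNT(*)→h](T)) → 4
  σ[v='r'](π[v](γ[v; COUNT(*)→h](T))) → 1
  R → 4
  S → 5
  (R ⋈[b=e] S) → 4
  ρ[v/u]((R ⋈[b=e] S)) → 4
  π[v](ρ[v/u]((R ⋈[b=e] S))) → 4
  (σ[v='r'](π[v](γ[v; COUNT(*)→h](T))) ∪ π[v](ρ[v/u]((R ⋈[b=e] S)))) → 5

== RESULT ==
v
p
p
q
r
s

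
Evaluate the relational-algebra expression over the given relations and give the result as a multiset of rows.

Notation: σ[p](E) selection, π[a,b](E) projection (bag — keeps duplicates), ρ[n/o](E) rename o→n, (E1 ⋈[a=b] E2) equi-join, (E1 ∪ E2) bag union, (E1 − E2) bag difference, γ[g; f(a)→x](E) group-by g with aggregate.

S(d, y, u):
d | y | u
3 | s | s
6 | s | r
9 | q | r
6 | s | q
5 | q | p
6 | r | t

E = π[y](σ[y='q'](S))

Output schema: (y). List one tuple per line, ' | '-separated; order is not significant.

Stepwise |·|:
  S → 6
  σ[y='q'](S) → 2
  π[y](σ[y='q'](S)) → 2

== RESULT ==
y
q
q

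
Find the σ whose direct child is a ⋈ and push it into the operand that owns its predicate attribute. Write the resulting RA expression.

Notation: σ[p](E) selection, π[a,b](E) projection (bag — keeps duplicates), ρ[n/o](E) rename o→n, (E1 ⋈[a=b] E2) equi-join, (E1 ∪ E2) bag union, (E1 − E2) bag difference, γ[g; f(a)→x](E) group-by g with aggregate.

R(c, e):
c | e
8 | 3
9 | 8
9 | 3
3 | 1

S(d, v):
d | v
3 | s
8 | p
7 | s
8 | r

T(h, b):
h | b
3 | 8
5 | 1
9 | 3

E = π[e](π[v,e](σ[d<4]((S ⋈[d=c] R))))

σ filters on d, owned by the left side.
E' = π[e](π[v,e]((σ[d<4](S) ⋈[d=c] R)))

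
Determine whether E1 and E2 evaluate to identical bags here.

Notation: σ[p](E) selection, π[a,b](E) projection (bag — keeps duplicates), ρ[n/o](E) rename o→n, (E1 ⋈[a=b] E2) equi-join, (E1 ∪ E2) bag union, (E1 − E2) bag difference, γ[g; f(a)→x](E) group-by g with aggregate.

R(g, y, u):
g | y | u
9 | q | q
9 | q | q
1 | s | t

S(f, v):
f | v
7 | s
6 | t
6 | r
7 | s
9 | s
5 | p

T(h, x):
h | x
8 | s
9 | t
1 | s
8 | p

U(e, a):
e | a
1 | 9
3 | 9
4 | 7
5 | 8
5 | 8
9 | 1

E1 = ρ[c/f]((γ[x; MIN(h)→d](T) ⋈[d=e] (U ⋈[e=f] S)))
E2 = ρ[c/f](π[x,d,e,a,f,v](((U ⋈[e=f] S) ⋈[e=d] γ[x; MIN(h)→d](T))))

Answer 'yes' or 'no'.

E1 row counts bottom-up:
  T → 4
  γ[x; MIN(h)→d](T) → 3
  U → 6
  S → 6
  (U ⋈[e=f] S) → 3
  (γ[x; MIN(h)→d](T) ⋈[d=e] (U ⋈[e=f] S)) → 1
  ρ[c/f]((γ[x; MIN(h)→d](T) ⋈[d=e] (U ⋈[e=f] S))) → 1
E2 row counts bottom-up:
  U → 6
  S → 6
  (U ⋈[e=f] S) → 3
  T → 4
  γ[x; MIN(h)→d](T) → 3
  ((U ⋈[e=f] S) ⋈[e=d] γ[x; MIN(h)→d](T)) → 1
  π[x,d,e,a,f,v](((U ⋈[e=f] S) ⋈[e=d] γ[x; MIN(h)→d](T))) → 1
  ρ[c/f](π[x,d,e,a,f,v](((U ⋈[e=f] S) ⋈[e=d] γ[x; MIN(h)→d](T)))) → 1

E1 and E2 produce the same multiset:
x | d | e | a | c | v
t | 9 | 9 | 1 | 9 | s

yes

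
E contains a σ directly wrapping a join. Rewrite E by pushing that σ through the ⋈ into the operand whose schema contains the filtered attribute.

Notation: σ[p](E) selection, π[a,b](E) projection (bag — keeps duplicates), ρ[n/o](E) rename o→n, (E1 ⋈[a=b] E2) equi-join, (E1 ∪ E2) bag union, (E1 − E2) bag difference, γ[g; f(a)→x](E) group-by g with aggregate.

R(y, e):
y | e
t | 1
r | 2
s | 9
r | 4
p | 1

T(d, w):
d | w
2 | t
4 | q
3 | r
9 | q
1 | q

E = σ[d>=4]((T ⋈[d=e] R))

σ filters on d, owned by the left side.
E' = (σ[d>=4](T) ⋈[d=e] R)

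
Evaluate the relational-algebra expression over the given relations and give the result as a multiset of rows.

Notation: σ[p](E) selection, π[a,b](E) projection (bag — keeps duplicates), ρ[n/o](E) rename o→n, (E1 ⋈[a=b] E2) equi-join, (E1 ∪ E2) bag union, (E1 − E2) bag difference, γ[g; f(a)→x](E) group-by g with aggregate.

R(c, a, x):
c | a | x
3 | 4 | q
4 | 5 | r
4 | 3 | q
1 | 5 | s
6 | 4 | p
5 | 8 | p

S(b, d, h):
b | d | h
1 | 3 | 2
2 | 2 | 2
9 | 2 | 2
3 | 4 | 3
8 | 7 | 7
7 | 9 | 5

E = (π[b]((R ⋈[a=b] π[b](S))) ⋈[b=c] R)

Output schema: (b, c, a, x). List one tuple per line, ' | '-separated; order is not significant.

Stepwise |·|:
  R → 6
  S → 6
  π[b](S) → 6
  (R ⋈[a=b] π[b](S)) → 2
  π[b]((R ⋈[a=b] π[b](S))) → 2
  R → 6
  (π[b]((R ⋈[a=b] π[b](S))) ⋈[b=c] R) → 1

== RESULT ==
b | c | a | x
3 | 3 | 4 | q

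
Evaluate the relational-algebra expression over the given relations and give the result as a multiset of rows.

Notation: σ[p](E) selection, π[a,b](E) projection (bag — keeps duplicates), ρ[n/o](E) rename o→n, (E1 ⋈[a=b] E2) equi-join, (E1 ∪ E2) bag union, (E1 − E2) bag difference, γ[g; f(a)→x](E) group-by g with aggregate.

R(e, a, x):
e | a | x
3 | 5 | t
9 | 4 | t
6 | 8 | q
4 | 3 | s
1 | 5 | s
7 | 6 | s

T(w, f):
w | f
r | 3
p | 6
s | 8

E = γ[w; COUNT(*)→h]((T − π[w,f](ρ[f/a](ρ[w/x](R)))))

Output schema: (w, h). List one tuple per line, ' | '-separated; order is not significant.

Subexpression sizes:
  T → 3
  R → 6
  ρ[w/x](R) → 6
  ρ[f/a](ρ[w/x](R)) → 6
  π[w,f](ρ[f/a](ρ[w/x](R))) → 6
  (T − π[w,f](ρ[f/a](ρ[w/x](R)))) → 3
  γ[w; COUNT(*)→h]((T − π[w,f](ρ[f/a](ρ[w/x](R))))) → 3

== RESULT ==
w | h
p | 1
r | 1
s | 1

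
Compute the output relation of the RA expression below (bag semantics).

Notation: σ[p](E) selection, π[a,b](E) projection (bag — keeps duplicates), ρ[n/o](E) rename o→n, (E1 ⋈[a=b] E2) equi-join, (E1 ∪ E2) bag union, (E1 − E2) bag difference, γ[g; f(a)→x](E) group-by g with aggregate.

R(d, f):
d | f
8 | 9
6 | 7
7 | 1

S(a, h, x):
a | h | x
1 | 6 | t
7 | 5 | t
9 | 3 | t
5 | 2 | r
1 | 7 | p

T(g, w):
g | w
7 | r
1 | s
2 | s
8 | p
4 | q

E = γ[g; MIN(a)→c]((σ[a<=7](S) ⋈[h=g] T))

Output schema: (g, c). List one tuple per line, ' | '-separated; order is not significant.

Stepwise |·|:
  S → 5
  σ[a<=7](S) → 4
  T → 5
  (σ[a<=7](S) ⋈[h=g] T) → 2
  γ[g; MIN(a)→c]((σ[a<=7](S) ⋈[h=g] T)) → 2

== RESULT ==
g | c
2 | 5
7 | 1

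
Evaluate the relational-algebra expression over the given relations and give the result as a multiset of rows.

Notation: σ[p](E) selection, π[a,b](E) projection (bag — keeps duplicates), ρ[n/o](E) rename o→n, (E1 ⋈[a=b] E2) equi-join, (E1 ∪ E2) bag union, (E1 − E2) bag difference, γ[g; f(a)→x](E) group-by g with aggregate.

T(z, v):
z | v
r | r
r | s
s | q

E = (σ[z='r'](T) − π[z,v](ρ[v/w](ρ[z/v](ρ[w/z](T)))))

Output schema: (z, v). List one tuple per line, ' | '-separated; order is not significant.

Subexpression sizes:
  T → 3
  σ[z='r'](T) → 2
  T → 3
  ρ[w/z](T) → 3
  ρ[z/v](ρ[w/z](T)) → 3
  ρ[v/w](ρ[z/v](ρ[w/z](T))) → 3
  π[z,v](ρ[v/w](ρ[z/v](ρ[w/z](T)))) → 3
  (σ[z='r'](T) − π[z,v](ρ[v/w](ρ[z/v](ρ[w/z](T))))) → 1

== RESULT ==
z | v
r | s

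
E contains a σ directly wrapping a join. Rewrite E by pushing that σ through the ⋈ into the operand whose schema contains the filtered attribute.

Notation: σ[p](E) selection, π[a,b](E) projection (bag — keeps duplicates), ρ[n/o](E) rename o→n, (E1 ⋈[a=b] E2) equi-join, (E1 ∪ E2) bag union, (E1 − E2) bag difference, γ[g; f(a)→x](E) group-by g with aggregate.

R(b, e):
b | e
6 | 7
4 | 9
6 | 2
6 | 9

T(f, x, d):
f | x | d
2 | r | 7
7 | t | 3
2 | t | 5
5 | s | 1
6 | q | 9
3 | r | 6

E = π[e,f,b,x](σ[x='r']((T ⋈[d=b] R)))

σ filters on x, owned by the left side.
E' = π[e,f,b,x]((σ[x='r'](T) ⋈[d=b] R))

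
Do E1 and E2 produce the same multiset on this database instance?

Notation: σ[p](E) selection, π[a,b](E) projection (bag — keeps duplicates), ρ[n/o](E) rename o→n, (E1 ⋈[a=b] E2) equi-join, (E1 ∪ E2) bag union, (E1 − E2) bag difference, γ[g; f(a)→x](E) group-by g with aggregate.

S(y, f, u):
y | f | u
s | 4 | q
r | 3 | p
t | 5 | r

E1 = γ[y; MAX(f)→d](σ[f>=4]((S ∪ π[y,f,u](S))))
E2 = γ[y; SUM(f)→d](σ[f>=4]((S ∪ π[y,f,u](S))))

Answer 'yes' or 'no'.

E1 per-node cardinality:
  S → 3
  S → 3
  π[y,f,u](S) → 3
  (S ∪ π[y,f,u](S)) → 6
  σ[f>=4]((S ∪ π[y,f,u](S))) → 4
  γ[y; MAX(f)→d](σ[f>=4]((S ∪ π[y,f,u](S)))) → 2
E2 per-node cardinality:
  S → 3
  S → 3
  π[y,f,u](S) → 3
  (S ∪ π[y,f,u](S)) → 6
  σ[f>=4]((S ∪ π[y,f,u](S))) → 4
  γ[y; SUM(f)→d](σ[f>=4]((S ∪ π[y,f,u](S)))) → 2

E1 result:
y | d
s | 4
t | 5
E2 result:
y | d
s | 8
t | 10
Witness: ('s', 4) appears 1× in E1 but 0× in E2.

no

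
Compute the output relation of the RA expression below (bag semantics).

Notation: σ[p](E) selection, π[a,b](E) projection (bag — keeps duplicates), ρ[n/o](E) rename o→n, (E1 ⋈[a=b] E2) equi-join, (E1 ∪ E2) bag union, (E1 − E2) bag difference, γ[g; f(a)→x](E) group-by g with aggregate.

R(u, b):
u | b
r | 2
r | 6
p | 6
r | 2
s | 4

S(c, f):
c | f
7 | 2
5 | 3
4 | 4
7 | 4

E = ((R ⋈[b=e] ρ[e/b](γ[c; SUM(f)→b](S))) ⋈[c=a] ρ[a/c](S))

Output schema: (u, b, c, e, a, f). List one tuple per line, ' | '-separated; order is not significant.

Stepwise |·|:
  R → 5
  S → 4
  γ[c; SUM(f)→b](S) → 3
  ρ[e/b](γ[c; SUM(f)→b](S)) → 3
  (R ⋈[b=e] ρ[e/b](γ[c; SUM(f)→b](S))) → 3
  S → 4
  ρ[a/c](S) → 4
  ((R ⋈[b=e] ρ[e/b](γ[c; SUM(f)→b](S))) ⋈[c=a] ρ[a/c](S)) → 5

== RESULT ==
u | b | c | e | a | f
p | 6 | 7 | 6 | 7 | 2
p | 6 | 7 | 6 | 7 | 4
r | 6 | 7 | 6 | 7 | 2
r | 6 | 7 | 6 | 7 | 4
s | 4 | 4 | 4 | 4 | 4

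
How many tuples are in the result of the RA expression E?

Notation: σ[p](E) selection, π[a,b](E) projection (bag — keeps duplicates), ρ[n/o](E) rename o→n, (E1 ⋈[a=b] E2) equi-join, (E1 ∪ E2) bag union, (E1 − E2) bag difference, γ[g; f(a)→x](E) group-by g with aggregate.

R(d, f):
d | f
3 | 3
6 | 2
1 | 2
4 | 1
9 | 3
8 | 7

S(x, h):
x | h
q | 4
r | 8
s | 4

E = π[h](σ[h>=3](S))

Per-node cardinality:
  S → 3
  σ[h>=3](S) → 3
  π[h](σ[h>=3](S)) → 3

|E| = 3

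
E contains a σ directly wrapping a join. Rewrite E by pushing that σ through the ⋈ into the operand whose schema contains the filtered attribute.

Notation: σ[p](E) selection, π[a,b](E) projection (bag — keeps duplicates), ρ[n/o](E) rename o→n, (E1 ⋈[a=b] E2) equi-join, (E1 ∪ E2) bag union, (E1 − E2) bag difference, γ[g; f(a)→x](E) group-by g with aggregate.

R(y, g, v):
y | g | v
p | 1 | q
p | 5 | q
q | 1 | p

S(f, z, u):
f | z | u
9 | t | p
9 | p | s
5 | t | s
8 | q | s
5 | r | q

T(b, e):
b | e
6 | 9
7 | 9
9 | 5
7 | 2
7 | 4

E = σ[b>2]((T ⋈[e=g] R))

σ filters on b, owned by the left side.
E' = (σ[b>2](T) ⋈[e=g] R)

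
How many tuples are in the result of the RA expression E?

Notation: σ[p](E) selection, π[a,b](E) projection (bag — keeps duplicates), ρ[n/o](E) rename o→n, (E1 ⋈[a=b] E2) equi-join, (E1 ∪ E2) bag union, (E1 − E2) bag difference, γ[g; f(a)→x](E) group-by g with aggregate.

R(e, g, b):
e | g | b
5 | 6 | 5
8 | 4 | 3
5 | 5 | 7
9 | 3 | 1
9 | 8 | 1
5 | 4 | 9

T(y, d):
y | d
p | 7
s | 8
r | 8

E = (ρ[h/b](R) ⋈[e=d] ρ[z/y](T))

Row counts bottom-up:
  R → 6
  ρ[h/b](R) → 6
  T → 3
  ρ[z/y](T) → 3
  (ρ[h/b](R) ⋈[e=d] ρ[z/y](T)) → 2

|E| = 2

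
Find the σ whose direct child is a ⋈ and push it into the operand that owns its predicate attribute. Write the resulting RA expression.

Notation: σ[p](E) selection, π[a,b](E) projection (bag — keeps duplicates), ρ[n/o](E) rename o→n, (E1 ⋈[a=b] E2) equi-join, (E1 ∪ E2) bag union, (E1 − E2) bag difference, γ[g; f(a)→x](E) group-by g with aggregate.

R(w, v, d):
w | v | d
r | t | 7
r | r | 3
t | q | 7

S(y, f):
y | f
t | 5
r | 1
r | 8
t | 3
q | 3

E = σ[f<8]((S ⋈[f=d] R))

σ filters on f, owned by the left side.
E' = (σ[f<8](S) ⋈[f=d] R)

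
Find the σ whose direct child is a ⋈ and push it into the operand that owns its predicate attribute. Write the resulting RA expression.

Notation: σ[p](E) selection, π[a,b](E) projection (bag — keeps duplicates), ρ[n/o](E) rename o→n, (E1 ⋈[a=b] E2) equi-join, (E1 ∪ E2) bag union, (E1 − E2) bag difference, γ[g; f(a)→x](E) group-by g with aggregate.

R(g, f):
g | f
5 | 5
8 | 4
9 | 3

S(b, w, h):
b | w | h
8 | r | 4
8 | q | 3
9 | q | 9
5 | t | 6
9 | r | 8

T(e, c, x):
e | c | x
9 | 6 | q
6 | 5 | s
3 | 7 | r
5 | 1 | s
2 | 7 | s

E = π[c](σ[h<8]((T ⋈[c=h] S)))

σ filters on h, owned by the right side.
E' = π[c]((T ⋈[c=h] σ[h<8](S)))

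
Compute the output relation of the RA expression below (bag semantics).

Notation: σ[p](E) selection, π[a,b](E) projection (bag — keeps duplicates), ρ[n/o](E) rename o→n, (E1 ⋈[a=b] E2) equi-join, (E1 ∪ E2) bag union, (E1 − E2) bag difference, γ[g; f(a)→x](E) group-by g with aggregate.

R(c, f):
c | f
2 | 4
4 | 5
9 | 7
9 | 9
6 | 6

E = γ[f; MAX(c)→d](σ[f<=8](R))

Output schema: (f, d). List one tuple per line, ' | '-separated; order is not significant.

Subexpression sizes:
  R → 5
  σ[f<=8](R) → 4
  γ[f; MAX(c)→d](σ[f<=8](R)) → 4

== RESULT ==
f | d
4 | 2
5 | 4
6 | 6
7 | 9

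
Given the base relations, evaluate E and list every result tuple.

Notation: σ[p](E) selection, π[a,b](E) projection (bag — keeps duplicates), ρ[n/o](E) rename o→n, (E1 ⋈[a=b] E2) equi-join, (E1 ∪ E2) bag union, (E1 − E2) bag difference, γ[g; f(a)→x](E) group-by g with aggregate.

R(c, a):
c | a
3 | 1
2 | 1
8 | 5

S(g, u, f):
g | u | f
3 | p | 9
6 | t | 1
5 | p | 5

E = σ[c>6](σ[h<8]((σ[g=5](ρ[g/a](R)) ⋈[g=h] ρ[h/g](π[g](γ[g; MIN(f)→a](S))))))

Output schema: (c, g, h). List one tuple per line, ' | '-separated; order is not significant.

Per-node cardinality:
  R → 3
  ρ[g/a](R) → 3
  σ[g=5](ρ[g/a](R)) → 1
  S → 3
  γ[g; MIN(f)→a](S) → 3
  π[g](γ[g; MIN(f)→a](S)) → 3
  ρ[h/g](π[g](γ[g; MIN(f)→a](S))) → 3
  (σ[g=5](ρ[g/a](R)) ⋈[g=h] ρ[h/g](π[g](γ[g; MIN(f)→a](S)))) → 1
  σ[h<8]((σ[g=5](ρ[g/a](R)) ⋈[g=h] ρ[h/g](π[g](γ[g; MIN(f)→a](S))))) → 1
  σ[c>6](σ[h<8]((σ[g=5](ρ[g/a](R)) ⋈[g=h] ρ[h/g](π[g](γ[g; MIN(f)→a](S)))))) → 1

== RESULT ==
c | g | h
8 | 5 | 5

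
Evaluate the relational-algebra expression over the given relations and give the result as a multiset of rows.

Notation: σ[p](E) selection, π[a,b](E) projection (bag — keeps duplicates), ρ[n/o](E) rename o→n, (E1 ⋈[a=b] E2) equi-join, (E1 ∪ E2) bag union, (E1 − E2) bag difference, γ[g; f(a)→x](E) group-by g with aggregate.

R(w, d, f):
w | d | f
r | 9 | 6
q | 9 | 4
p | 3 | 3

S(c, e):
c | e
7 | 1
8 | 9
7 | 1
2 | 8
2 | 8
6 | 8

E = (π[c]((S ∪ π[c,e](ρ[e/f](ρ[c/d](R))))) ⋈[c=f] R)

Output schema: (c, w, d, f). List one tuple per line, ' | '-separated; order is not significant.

Row counts bottom-up:
  S → 6
  R → 3
  ρ[c/d](R) → 3
  ρ[e/f](ρ[c/d](R)) → 3
  π[c,e](ρ[e/f](ρ[c/d](R))) → 3
  (S ∪ π[c,e](ρ[e/f](ρ[c/d](R)))) → 9
  π[c]((S ∪ π[c,e](ρ[e/f](ρ[c/d](R))))) → 9
  R → 3
  (π[c]((S ∪ π[c,e](ρ[e/f](ρ[c/d](R))))) ⋈[c=f] R) → 2

== RESULT ==
c | w | d | f
3 | p | 3 | 3
6 | r | 9 | 6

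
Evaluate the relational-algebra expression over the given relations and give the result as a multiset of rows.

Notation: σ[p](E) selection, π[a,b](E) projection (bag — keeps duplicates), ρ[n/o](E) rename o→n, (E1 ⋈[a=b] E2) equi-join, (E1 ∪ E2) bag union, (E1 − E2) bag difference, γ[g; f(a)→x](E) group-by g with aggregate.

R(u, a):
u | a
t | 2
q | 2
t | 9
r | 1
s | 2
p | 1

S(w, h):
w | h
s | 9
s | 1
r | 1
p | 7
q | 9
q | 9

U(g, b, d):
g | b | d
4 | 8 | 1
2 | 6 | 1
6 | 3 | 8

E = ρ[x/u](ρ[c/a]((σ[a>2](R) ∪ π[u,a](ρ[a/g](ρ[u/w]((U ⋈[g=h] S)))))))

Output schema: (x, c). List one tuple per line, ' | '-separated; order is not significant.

Stepwise |·|:
  R → 6
  σ[a>2](R) → 1
  U → 3
  S → 6
  (U ⋈[g=h] S) → 0
  ρ[u/w]((U ⋈[g=h] S)) → 0
  ρ[a/g](ρ[u/w]((U ⋈[g=h] S))) → 0
  π[u,a](ρ[a/g](ρ[u/w]((U ⋈[g=h] S)))) → 0
  (σ[a>2](R) ∪ π[u,a](ρ[a/g](ρ[u/w]((U ⋈[g=h] S))))) → 1
  ρ[c/a]((σ[a>2](R) ∪ π[u,a](ρ[a/g](ρ[u/w]((U ⋈[g=h] S)))))) → 1
  ρ[x/u](ρ[c/a]((σ[a>2](R) ∪ π[u,a](ρ[a/g](ρ[u/w]((U ⋈[g=h] S))))))) → 1

== RESULT ==
x | c
t | 9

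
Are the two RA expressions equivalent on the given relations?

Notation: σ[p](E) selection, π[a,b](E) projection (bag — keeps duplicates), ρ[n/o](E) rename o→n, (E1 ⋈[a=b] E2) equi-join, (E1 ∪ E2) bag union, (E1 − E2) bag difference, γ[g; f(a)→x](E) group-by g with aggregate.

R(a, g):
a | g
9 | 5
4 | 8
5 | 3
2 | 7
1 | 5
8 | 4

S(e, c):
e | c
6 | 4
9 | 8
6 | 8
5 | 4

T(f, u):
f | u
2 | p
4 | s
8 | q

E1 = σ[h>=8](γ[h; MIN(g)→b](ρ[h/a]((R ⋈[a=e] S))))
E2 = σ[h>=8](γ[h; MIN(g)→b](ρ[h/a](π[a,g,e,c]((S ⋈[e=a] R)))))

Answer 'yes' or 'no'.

E1 stepwise |·|:
  R → 6
  S → 4
  (R ⋈[a=e] S) → 2
  ρ[h/a]((R ⋈[a=e] S)) → 2
  γ[h; MIN(g)→b](ρ[h/a]((R ⋈[a=e] S))) → 2
  σ[h>=8](γ[h; MIN(g)→b](ρ[h/a]((R ⋈[a=e] S)))) → 1
E2 stepwise |·|:
  S → 4
  R → 6
  (S ⋈[e=a] R) → 2
  π[a,g,e,c]((S ⋈[e=a] R)) → 2
  ρ[h/a](π[a,g,e,c]((S ⋈[e=a] R))) → 2
  γ[h; MIN(g)→b](ρ[h/a](π[a,g,e,c]((S ⋈[e=a] R)))) → 2
  σ[h>=8](γ[h; MIN(g)→b](ρ[h/a](π[a,g,e,c]((S ⋈[e=a] R))))) → 1

E1 and E2 produce the same multiset:
h | b
9 | 5

yes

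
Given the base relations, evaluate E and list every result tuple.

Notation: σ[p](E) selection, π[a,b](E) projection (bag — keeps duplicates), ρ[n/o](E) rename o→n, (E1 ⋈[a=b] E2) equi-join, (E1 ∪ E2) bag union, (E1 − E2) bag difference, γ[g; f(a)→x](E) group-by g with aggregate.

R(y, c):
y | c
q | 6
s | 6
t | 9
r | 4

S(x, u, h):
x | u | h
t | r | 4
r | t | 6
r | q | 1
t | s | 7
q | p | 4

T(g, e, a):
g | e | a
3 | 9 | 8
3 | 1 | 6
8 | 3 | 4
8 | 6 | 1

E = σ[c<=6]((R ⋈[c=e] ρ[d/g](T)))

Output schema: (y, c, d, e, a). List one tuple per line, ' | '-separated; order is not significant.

Subexpression sizes:
  R → 4
  T → 4
  ρ[d/g](T) → 4
  (R ⋈[c=e] ρ[d/g](T)) → 3
  σ[c<=6]((R ⋈[c=e] ρ[d/g](T))) → 2

== RESULT ==
y | c | d | e | a
q | 6 | 8 | 6 | 1
s | 6 | 8 | 6 | 1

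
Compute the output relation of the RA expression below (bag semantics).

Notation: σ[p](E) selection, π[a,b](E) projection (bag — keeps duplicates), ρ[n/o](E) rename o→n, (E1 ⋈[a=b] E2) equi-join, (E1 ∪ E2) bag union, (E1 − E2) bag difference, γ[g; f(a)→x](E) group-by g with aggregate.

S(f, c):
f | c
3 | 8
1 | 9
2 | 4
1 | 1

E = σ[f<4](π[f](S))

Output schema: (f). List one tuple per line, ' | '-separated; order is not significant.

Subexpression sizes:
  S → 4
  π[f](S) → 4
  σ[f<4](π[f](S)) → 4

== RESULT ==
f
1
1
2
3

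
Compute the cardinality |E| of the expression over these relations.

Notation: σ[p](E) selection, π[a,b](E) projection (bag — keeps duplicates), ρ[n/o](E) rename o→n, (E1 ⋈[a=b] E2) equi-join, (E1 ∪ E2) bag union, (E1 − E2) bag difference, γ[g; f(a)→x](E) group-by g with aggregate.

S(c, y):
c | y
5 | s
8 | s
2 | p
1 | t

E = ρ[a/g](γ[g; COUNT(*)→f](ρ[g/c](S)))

Per-node cardinality:
  S → 4
  ρ[g/c](S) → 4
  γ[g; COUNT(*)→f](ρ[g/c](S)) → 4
  ρ[a/g](γ[g; COUNT(*)→f](ρ[g/c](S))) → 4

|E| = 4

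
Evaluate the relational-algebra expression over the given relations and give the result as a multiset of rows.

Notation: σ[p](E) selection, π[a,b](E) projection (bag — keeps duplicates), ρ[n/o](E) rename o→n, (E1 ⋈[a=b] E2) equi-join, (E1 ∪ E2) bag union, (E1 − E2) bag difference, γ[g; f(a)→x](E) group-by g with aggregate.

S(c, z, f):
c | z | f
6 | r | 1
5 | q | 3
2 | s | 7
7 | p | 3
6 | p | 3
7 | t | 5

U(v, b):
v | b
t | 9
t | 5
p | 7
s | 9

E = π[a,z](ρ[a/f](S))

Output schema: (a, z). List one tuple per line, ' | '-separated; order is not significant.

Row counts bottom-up:
  S → 6
  ρ[a/f](S) → 6
  π[a,z](ρ[a/f](S)) → 6

== RESULT ==
a | z
1 | r
3 | p
3 | p
3 | q
5 | t
7 | s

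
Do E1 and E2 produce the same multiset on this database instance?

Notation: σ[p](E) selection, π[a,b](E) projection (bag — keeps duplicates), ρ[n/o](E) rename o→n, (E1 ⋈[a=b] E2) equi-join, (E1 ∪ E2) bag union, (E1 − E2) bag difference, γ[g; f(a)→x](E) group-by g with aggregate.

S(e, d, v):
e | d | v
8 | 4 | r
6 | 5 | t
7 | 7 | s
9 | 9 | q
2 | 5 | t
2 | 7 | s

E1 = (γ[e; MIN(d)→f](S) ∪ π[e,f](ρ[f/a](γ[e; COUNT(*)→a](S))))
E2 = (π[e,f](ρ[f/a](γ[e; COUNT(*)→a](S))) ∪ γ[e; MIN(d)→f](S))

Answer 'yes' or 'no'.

E1 stepwise |·|:
  S → 6
  γ[e; MIN(d)→f](S) → 5
  S → 6
  γ[e; COUNT(*)→a](S) → 5
  ρ[f/a](γ[e; COUNT(*)→a](S)) → 5
  π[e,f](ρ[f/a](γ[e; COUNT(*)→a](S))) → 5
  (γ[e; MIN(d)→f](S) ∪ π[e,f](ρ[f/a](γ[e; COUNT(*)→a](S)))) → 10
E2 stepwise |·|:
  S → 6
  γ[e; COUNT(*)→a](S) → 5
  ρ[f/a](γ[e; COUNT(*)→a](S)) → 5
  π[e,f](ρ[f/a](γ[e; COUNT(*)→a](S))) → 5
  S → 6
  γ[e; MIN(d)→f](S) → 5
  (π[e,f](ρ[f/a](γ[e; COUNT(*)→a](S))) ∪ γ[e; MIN(d)→f](S)) → 10

E1 and E2 produce the same multiset:
e | f
2 | 2
2 | 5
6 | 1
6 | 5
7 | 1
7 | 7
8 | 1
8 | 4
9 | 1
9 | 9

yes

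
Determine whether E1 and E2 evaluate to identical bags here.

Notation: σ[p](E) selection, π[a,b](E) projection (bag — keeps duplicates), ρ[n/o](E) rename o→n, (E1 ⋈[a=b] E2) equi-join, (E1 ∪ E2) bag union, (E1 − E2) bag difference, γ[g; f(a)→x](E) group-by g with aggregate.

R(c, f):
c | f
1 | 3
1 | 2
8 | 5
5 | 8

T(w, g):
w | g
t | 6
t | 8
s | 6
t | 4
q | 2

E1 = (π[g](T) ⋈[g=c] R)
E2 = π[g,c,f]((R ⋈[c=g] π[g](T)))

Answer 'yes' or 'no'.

E1 row counts bottom-up:
  T → 5
  π[g](T) → 5
  R → 4
  (π[g](T) ⋈[g=c] R) → 1
E2 row counts bottom-up:
  R → 4
  T → 5
  π[g](T) → 5
  (R ⋈[c=g] π[g](T)) → 1
  π[g,c,f]((R ⋈[c=g] π[g](T))) → 1

E1 and E2 produce the same multiset:
g | c | f
8 | 8 | 5

yes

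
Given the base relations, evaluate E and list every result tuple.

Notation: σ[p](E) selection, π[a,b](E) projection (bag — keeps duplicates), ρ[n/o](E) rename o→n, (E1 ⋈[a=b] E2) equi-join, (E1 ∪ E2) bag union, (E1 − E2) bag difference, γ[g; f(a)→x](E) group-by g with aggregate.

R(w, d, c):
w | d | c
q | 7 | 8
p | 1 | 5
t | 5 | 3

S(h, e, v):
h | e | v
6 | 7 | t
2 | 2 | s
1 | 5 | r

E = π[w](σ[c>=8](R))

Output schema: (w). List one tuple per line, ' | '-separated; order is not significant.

Per-node cardinality:
  R → 3
  σ[c>=8](R) → 1
  π[w](σ[c>=8](R)) → 1

== RESULT ==
w
q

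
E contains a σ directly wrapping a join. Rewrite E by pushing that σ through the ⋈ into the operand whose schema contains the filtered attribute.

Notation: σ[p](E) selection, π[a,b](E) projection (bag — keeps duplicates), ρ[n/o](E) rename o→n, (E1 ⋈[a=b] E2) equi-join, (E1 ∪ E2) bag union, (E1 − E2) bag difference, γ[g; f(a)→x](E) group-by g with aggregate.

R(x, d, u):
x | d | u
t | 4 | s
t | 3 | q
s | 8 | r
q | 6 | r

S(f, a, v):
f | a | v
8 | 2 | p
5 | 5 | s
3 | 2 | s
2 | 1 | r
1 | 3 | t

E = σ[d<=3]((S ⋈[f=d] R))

σ filters on d, owned by the right side.
E' = (S ⋈[f=d] σ[d<=3](R))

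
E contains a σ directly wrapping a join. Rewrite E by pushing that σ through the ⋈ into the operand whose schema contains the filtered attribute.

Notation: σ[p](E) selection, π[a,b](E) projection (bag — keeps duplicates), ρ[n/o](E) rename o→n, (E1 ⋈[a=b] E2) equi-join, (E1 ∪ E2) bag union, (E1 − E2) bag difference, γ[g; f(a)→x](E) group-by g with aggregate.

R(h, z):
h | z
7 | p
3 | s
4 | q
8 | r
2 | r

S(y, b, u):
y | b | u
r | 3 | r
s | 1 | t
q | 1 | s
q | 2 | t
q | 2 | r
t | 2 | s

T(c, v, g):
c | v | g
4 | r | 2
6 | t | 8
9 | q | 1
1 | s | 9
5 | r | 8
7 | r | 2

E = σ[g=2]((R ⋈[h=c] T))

σ filters on g, owned by the right side.
E' = (R ⋈[h=c] σ[g=2](T))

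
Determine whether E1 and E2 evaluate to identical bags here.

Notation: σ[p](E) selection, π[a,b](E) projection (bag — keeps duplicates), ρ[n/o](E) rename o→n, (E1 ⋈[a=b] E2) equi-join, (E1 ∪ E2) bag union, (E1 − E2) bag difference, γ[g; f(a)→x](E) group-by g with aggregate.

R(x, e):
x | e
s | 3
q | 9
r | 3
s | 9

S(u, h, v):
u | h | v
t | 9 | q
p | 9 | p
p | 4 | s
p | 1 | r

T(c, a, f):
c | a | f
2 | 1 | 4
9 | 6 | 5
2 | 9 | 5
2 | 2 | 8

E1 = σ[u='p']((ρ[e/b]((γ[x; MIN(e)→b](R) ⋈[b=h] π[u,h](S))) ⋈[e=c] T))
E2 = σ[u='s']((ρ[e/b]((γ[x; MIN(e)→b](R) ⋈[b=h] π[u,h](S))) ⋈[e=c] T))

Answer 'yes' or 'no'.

E1 per-node cardinality:
  R → 4
  γ[x; MIN(e)→b](R) → 3
  S → 4
  π[u,h](S) → 4
  (γ[x; MIN(e)→b](R) ⋈[b=h] π[u,h](S)) → 2
  ρ[e/b]((γ[x; MIN(e)→b](R) ⋈[b=h] π[u,h](S))) → 2
  T → 4
  (ρ[e/b]((γ[x; MIN(e)→b](R) ⋈[b=h] π[u,h](S))) ⋈[e=c] T) → 2
  σ[u='p']((ρ[e/b]((γ[x; MIN(e)→b](R) ⋈[b=h] π[u,h](S))) ⋈[e=c] T)) → 1
E2 per-node cardinality:
  R → 4
  γ[x; MIN(e)→b](R) → 3
  S → 4
  π[u,h](S) → 4
  (γ[x; MIN(e)→b](R) ⋈[b=h] π[u,h](S)) → 2
  ρ[e/b]((γ[x; MIN(e)→b](R) ⋈[b=h] π[u,h](S))) → 2
  T → 4
  (ρ[e/b]((γ[x; MIN(e)→b](R) ⋈[b=h] π[u,h](S))) ⋈[e=c] T) → 2
  σ[u='s']((ρ[e/b]((γ[x; MIN(e)→b](R) ⋈[b=h] π[u,h](S))) ⋈[e=c] T)) → 0

E1 result:
x | e | u | h | c | a | f
q | 9 | p | 9 | 9 | 6 | 5
E2 result:
x | e | u | h | c | a | f
(0 rows)
Witness: ('q', 9, 'p', 9, 9, 6, 5) appears 1× in E1 but 0× in E2.

no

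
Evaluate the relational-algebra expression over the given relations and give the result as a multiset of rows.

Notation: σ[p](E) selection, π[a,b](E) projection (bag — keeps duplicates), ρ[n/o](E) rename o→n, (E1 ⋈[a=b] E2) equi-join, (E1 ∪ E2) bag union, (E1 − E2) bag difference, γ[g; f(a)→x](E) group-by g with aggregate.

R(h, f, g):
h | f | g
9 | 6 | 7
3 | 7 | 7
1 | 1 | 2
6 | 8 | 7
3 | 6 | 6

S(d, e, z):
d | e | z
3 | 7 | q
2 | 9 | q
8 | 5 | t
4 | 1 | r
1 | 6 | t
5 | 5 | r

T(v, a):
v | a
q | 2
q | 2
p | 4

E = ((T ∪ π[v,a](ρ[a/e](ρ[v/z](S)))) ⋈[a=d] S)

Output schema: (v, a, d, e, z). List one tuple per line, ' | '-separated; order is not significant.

Stepwise |·|:
  T → 3
  S → 6
  ρ[v/z](S) → 6
  ρ[a/e](ρ[v/z](S)) → 6
  π[v,a](ρ[a/e](ρ[v/z](S))) → 6
  (T ∪ π[v,a](ρ[a/e](ρ[v/z](S)))) → 9
  S → 6
  ((T ∪ π[v,a](ρ[a/e](ρ[v/z](S)))) ⋈[a=d] S) → 6

== RESULT ==
v | a | d | e | z
p | 4 | 4 | 1 | r
q | 2 | 2 | 9 | q
q | 2 | 2 | 9 | q
r | 1 | 1 | 6 | t
r | 5 | 5 | 5 | r
t | 5 | 5 | 5 | r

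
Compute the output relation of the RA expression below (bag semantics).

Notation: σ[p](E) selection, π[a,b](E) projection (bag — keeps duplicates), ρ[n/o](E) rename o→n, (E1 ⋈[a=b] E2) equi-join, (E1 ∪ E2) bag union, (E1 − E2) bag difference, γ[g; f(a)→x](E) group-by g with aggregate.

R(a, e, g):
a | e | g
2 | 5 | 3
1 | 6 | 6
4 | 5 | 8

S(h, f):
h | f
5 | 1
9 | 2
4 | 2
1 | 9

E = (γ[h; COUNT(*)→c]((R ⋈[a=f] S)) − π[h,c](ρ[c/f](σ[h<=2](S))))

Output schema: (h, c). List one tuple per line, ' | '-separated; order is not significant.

Per-node cardinality:
  R → 3
  S → 4
  (R ⋈[a=f] S) → 3
  γ[h; COUNT(*)→c]((R ⋈[a=f] S)) → 3
  S → 4
  σ[h<=2](S) → 1
  ρ[c/f](σ[h<=2](S)) → 1
  π[h,c](ρ[c/f](σ[h<=2](S))) → 1
  (γ[h; COUNT(*)→c]((R ⋈[a=f] S)) − π[h,c](ρ[c/f](σ[h<=2](S)))) → 3

== RESULT ==
h | c
4 | 1
5 | 1
9 | 1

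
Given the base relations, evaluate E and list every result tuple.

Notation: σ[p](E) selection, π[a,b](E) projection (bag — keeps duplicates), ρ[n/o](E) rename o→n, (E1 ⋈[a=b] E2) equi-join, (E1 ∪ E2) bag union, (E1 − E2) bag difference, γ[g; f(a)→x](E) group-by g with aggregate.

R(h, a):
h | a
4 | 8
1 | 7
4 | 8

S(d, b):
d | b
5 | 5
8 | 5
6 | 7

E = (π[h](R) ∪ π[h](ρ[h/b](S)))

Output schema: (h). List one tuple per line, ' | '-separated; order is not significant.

Per-node cardinality:
  R → 3
  π[h](R) → 3
  S → 3
  ρ[h/b](S) → 3
  π[h](ρ[h/b](S)) → 3
  (π[h](R) ∪ π[h](ρ[h/b](S))) → 6

== RESULT ==
h
1
4
4
5
5
7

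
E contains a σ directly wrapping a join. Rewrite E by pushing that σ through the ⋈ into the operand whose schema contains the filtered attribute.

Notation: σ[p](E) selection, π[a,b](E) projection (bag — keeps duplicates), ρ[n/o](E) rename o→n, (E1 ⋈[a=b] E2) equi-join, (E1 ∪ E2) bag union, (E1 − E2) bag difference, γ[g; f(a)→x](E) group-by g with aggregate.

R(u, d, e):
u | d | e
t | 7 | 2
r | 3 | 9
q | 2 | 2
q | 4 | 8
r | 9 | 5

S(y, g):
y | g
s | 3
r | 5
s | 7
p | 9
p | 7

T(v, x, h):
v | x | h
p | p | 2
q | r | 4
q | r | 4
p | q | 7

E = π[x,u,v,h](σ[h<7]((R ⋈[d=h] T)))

σ filters on h, owned by the right side.
E' = π[x,u,v,h]((R ⋈[d=h] σ[h<7](T)))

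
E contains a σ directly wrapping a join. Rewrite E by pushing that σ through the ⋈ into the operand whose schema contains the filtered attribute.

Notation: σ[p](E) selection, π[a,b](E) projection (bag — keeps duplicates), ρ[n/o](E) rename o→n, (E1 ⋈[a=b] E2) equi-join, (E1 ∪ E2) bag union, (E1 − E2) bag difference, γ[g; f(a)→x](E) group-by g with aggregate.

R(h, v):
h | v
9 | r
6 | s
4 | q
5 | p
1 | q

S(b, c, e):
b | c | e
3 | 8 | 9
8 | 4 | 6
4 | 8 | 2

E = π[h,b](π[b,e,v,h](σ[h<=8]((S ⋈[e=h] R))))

σ filters on h, owned by the right side.
E' = π[h,b](π[b,e,v,h]((S ⋈[e=h] σ[h<=8](R))))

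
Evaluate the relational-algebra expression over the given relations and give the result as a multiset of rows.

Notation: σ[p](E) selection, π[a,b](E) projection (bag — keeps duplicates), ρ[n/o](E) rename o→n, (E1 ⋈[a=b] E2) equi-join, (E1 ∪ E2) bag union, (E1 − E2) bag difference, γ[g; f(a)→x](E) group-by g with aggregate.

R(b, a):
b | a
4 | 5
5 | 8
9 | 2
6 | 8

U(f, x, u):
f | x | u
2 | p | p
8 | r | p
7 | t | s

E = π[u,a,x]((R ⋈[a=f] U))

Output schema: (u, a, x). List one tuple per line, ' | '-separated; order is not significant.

Subexpression sizes:
  R → 4
  U → 3
  (R ⋈[a=f] U) → 3
  π[u,a,x]((R ⋈[a=f] U)) → 3

== RESULT ==
u | a | x
p | 2 | p
p | 8 | r
p | 8 | r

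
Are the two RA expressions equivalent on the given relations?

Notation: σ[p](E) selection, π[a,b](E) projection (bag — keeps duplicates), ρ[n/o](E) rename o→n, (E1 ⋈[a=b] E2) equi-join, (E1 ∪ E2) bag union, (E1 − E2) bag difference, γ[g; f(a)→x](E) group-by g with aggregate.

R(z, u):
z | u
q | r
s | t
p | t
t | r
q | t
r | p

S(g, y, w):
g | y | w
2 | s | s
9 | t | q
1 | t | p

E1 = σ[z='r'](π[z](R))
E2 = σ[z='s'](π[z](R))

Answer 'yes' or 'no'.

E1 subexpression sizes:
  R → 6
  π[z](R) → 6
  σ[z='r'](π[z](R)) → 1
E2 subexpression sizes:
  R → 6
  π[z](R) → 6
  σ[z='s'](π[z](R)) → 1

E1 result:
z
r
E2 result:
z
s
Witness: ('s',) appears 0× in E1 but 1× in E2.

no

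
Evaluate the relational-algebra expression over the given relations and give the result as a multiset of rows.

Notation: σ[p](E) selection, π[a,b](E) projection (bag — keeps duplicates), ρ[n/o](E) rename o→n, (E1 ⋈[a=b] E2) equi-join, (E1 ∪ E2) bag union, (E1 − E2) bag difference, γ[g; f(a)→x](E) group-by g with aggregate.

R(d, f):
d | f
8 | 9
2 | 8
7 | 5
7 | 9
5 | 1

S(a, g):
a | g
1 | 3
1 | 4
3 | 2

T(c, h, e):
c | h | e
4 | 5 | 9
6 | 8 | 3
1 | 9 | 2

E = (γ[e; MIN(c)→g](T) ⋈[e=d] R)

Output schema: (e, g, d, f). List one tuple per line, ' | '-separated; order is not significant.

Per-node cardinality:
  T → 3
  γ[e; MIN(c)→g](T) → 3
  R → 5
  (γ[e; MIN(c)→g](T) ⋈[e=d] R) → 1

== RESULT ==
e | g | d | f
2 | 1 | 2 | 8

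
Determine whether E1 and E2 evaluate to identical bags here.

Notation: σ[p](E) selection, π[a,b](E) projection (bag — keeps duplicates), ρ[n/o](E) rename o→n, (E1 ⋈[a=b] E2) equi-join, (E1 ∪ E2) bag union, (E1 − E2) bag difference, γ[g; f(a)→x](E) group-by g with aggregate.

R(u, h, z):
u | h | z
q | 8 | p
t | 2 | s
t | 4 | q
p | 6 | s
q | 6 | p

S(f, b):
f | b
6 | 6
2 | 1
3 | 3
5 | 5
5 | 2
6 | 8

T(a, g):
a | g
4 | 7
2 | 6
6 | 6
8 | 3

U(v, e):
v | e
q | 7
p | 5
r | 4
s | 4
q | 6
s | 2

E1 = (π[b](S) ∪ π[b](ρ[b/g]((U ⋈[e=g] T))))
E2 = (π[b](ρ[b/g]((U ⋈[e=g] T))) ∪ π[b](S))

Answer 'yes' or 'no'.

E1 stepwise |·|:
  S → 6
  π[b](S) → 6
  U → 6
  T → 4
  (U ⋈[e=g] T) → 3
  ρ[b/g]((U ⋈[e=g] T)) → 3
  π[b](ρ[b/g]((U ⋈[e=g] T))) → 3
  (π[b](S) ∪ π[b](ρ[b/g]((U ⋈[e=g] T)))) → 9
E2 stepwise |·|:
  U → 6
  T → 4
  (U ⋈[e=g] T) → 3
  ρ[b/g]((U ⋈[e=g] T)) → 3
  π[b](ρ[b/g]((U ⋈[e=g] T))) → 3
  S → 6
  π[b](S) → 6
  (π[b](ρ[b/g]((U ⋈[e=g] T))) ∪ π[b](S)) → 9

E1 and E2 produce the same multiset:
b
1
2
3
5
6
6
6
7
8

yes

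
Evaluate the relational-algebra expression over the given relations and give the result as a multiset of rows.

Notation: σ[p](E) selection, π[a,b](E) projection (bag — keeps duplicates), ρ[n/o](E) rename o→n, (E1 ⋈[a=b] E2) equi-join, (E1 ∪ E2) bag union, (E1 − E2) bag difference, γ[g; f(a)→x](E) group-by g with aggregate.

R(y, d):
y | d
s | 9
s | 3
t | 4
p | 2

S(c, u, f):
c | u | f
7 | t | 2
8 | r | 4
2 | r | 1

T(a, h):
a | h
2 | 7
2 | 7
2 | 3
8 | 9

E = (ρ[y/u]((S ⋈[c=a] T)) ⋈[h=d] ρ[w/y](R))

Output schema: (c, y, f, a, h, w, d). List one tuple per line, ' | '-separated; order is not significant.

Stepwise |·|:
  S → 3
  T → 4
  (S ⋈[c=a] T) → 4
  ρ[y/u]((S ⋈[c=a] T)) → 4
  R → 4
  ρ[w/y](R) → 4
  (ρ[y/u]((S ⋈[c=a] T)) ⋈[h=d] ρ[w/y](R)) → 2

== RESULT ==
c | y | f | a | h | w | d
2 | r | 1 | 2 | 3 | s | 3
8 | r | 4 | 8 | 9 | s | 9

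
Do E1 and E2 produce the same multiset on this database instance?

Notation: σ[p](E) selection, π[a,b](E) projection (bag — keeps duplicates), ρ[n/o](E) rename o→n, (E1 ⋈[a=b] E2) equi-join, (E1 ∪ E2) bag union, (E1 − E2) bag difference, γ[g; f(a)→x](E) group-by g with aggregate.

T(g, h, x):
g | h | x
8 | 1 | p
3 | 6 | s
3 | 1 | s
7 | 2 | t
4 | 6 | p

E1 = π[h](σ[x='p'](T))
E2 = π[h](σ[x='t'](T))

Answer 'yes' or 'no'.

E1 per-node cardinality:
  T → 5
  σ[x='p'](T) → 2
  π[h](σ[x='p'](T)) → 2
E2 per-node cardinality:
  T → 5
  σ[x='t'](T) → 1
  π[h](σ[x='t'](T)) → 1

E1 result:
h
1
6
E2 result:
h
2
Witness: (6,) appears 1× in E1 but 0× in E2.

no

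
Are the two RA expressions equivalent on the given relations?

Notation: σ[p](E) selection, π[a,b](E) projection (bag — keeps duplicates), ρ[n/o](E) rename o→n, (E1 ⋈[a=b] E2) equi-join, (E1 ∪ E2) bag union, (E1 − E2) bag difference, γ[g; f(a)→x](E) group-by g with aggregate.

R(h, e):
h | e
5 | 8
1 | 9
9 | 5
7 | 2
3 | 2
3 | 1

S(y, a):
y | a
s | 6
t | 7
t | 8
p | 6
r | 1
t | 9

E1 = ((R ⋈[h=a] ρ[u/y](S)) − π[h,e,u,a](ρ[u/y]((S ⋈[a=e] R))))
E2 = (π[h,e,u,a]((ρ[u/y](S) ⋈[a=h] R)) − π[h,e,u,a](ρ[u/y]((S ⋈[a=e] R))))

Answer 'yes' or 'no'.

E1 per-node cardinality:
  R → 6
  S → 6
  ρ[u/y](S) → 6
  (R ⋈[h=a] ρ[u/y](S)) → 3
  S → 6
  R → 6
  (S ⋈[a=e] R) → 3
  ρ[u/y]((S ⋈[a=e] R)) → 3
  π[h,e,u,a](ρ[u/y]((S ⋈[a=e] R))) → 3
  ((R ⋈[h=a] ρ[u/y](S)) − π[h,e,u,a](ρ[u/y]((S ⋈[a=e] R)))) → 3
E2 per-node cardinality:
  S → 6
  ρ[u/y](S) → 6
  R → 6
  (ρ[u/y](S) ⋈[a=h] R) → 3
  π[h,e,u,a]((ρ[u/y](S) ⋈[a=h] R)) → 3
  S → 6
  R → 6
  (S ⋈[a=e] R) → 3
  ρ[u/y]((S ⋈[a=e] R)) → 3
  π[h,e,u,a](ρ[u/y]((S ⋈[a=e] R))) → 3
  (π[h,e,u,a]((ρ[u/y](S) ⋈[a=h] R)) − π[h,e,u,a](ρ[u/y]((S ⋈[a=e] R)))) → 3

E1 and E2 produce the same multiset:
h | e | u | a
1 | 9 | r | 1
7 | 2 | t | 7
9 | 5 | t | 9

yes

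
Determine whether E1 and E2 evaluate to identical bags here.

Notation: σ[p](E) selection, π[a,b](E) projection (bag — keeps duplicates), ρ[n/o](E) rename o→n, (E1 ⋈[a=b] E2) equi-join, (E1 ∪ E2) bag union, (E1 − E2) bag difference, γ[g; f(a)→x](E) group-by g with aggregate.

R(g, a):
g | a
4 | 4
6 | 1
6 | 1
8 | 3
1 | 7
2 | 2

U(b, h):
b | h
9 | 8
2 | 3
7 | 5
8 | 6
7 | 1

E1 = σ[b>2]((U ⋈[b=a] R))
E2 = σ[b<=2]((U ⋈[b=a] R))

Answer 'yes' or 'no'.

E1 subexpression sizes:
  U → 5
  R → 6
  (U ⋈[b=a] R) → 3
  σ[b>2]((U ⋈[b=a] R)) → 2
E2 subexpression sizes:
  U → 5
  R → 6
  (U ⋈[b=a] R) → 3
  σ[b<=2]((U ⋈[b=a] R)) → 1

E1 result:
b | h | g | a
7 | 1 | 1 | 7
7 | 5 | 1 | 7
E2 result:
b | h | g | a
2 | 3 | 2 | 2
Witness: (7, 5, 1, 7) appears 1× in E1 but 0× in E2.

no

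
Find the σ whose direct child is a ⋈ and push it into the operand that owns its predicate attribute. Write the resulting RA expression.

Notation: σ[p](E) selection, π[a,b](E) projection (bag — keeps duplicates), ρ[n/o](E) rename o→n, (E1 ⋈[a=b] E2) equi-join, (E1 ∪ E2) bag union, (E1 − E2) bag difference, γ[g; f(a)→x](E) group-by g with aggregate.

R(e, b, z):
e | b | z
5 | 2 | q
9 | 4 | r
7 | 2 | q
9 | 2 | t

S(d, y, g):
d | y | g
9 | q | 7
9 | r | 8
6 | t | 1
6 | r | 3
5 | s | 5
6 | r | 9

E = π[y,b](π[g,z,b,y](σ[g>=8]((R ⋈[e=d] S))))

σ filters on g, owned by the right side.
E' = π[y,b](π[g,z,b,y]((R ⋈[e=d] σ[g>=8](S))))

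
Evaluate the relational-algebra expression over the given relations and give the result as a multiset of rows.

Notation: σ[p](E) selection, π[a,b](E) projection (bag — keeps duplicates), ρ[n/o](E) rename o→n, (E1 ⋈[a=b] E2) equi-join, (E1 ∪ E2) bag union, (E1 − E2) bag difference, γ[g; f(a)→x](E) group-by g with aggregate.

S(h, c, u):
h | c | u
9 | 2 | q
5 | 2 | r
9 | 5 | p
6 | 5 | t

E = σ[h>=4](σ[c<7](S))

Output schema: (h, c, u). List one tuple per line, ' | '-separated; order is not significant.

Per-node cardinality:
  S → 4
  σ[c<7](S) → 4
  σ[h>=4](σ[c<7](S)) → 4

== RESULT ==
h | c | u
5 | 2 | r
6 | 5 | t
9 | 2 | q
9 | 5 | p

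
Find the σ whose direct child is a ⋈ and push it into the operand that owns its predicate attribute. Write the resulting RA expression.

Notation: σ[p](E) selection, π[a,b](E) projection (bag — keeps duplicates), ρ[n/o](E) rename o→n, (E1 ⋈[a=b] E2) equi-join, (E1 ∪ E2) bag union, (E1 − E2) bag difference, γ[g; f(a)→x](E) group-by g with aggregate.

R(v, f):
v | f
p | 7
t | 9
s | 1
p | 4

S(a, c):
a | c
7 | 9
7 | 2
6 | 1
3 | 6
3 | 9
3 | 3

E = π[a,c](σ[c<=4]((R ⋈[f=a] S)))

σ filters on c, owned by the right side.
E' = π[a,c]((R ⋈[f=a] σ[c<=4](S)))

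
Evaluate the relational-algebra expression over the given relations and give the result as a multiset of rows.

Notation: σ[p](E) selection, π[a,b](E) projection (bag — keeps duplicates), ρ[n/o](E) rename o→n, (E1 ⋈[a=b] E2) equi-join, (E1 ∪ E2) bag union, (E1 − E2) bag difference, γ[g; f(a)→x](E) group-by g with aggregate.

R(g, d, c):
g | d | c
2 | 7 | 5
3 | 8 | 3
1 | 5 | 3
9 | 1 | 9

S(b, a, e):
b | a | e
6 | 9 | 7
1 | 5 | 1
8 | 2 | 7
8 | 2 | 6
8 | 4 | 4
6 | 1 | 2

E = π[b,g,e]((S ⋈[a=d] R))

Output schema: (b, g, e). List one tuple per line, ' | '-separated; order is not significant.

Stepwise |·|:
  S → 6
  R → 4
  (S ⋈[a=d] R) → 2
  π[b,g,e]((S ⋈[a=d] R)) → 2

== RESULT ==
b | g | e
1 | 1 | 1
6 | 9 | 2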